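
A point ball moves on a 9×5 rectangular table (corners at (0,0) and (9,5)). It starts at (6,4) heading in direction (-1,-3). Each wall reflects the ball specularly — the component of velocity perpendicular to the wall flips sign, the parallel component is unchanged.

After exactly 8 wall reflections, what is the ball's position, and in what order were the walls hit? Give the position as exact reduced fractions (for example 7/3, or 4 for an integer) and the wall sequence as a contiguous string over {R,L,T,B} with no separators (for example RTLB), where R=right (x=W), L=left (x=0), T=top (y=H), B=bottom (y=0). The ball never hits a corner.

Final position: (16/3,0)
Wall sequence: BTBLTBTB

1. t=4/3 → B at (14/3,0); v=(-1,3)
2. t=5/3 → T at (3,5); v=(-1,-3)
3. t=5/3 → B at (4/3,0); v=(-1,3)
4. t=4/3 → L at (0,4); v=(1,3)
5. t=1/3 → T at (1/3,5); v=(1,-3)
6. t=5/3 → B at (2,0); v=(1,3)
7. t=5/3 → T at (11/3,5); v=(1,-3)
8. t=5/3 → B at (16/3,0); v=(1,3)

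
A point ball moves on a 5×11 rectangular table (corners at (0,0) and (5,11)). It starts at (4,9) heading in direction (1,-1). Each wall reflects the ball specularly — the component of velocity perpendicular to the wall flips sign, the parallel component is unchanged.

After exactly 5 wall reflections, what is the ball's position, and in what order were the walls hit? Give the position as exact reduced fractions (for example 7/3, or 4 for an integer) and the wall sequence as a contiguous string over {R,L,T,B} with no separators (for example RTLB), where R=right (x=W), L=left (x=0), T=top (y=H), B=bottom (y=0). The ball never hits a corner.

1. t=1 → R at (5,8); v=(-1,-1)
2. t=5 → L at (0,3); v=(1,-1)
3. t=3 → B at (3,0); v=(1,1)
4. t=2 → R at (5,2); v=(-1,1)
5. t=5 → L at (0,7); v=(1,1)

Final position: (0,7)
Wall sequence: RLBRL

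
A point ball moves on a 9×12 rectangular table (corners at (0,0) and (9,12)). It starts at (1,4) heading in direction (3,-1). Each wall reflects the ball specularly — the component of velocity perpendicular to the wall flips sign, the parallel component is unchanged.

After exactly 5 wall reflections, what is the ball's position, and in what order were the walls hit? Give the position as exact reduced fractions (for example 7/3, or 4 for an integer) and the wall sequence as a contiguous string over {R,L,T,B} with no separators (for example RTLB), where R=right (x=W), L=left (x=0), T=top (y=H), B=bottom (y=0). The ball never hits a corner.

1. t=8/3 → R at (9,4/3); v=(-3,-1)
2. t=4/3 → B at (5,0); v=(-3,1)
3. t=5/3 → L at (0,5/3); v=(3,1)
4. t=3 → R at (9,14/3); v=(-3,1)
5. t=3 → L at (0,23/3); v=(3,1)

Final position: (0,23/3)
Wall sequence: RBLRL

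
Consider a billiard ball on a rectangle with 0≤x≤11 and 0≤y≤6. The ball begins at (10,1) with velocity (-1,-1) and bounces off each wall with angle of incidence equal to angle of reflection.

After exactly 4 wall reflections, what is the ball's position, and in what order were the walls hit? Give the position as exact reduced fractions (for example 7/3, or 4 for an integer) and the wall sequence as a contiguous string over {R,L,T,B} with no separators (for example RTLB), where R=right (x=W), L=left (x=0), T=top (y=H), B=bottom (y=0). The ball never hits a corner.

Final position: (3,0)
Wall sequence: BTLB

1. t=1 → B at (9,0); v=(-1,1)
2. t=6 → T at (3,6); v=(-1,-1)
3. t=3 → L at (0,3); v=(1,-1)
4. t=3 → B at (3,0); v=(1,1)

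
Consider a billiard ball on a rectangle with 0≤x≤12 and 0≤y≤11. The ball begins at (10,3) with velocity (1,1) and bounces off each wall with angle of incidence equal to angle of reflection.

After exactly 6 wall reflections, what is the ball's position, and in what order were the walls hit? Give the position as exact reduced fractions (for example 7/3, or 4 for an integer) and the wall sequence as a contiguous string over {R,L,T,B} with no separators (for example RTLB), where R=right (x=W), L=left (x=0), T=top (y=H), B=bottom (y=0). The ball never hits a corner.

1. t=2 → R at (12,5); v=(-1,1)
2. t=6 → T at (6,11); v=(-1,-1)
3. t=6 → L at (0,5); v=(1,-1)
4. t=5 → B at (5,0); v=(1,1)
5. t=7 → R at (12,7); v=(-1,1)
6. t=4 → T at (8,11); v=(-1,-1)

Final position: (8,11)
Wall sequence: RTLBRT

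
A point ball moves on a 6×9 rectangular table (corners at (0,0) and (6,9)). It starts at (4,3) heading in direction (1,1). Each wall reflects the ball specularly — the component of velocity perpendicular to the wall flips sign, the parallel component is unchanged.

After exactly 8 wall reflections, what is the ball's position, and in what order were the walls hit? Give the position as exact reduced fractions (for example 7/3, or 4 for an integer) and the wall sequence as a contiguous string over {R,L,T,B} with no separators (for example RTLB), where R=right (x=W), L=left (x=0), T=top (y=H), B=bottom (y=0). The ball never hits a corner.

Final position: (6,7)
Wall sequence: RTLRBLTR

1. t=2 → R at (6,5); v=(-1,1)
2. t=4 → T at (2,9); v=(-1,-1)
3. t=2 → L at (0,7); v=(1,-1)
4. t=6 → R at (6,1); v=(-1,-1)
5. t=1 → B at (5,0); v=(-1,1)
6. t=5 → L at (0,5); v=(1,1)
7. t=4 → T at (4,9); v=(1,-1)
8. t=2 → R at (6,7); v=(-1,-1)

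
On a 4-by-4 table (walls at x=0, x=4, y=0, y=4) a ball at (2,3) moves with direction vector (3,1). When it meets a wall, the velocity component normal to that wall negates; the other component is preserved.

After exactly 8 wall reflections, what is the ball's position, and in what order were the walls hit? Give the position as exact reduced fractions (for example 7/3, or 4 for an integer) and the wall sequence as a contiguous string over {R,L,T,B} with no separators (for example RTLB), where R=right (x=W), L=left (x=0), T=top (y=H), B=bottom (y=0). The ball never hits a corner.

1. t=2/3 → R at (4,11/3); v=(-3,1)
2. t=1/3 → T at (3,4); v=(-3,-1)
3. t=1 → L at (0,3); v=(3,-1)
4. t=4/3 → R at (4,5/3); v=(-3,-1)
5. t=4/3 → L at (0,1/3); v=(3,-1)
6. t=1/3 → B at (1,0); v=(3,1)
7. t=1 → R at (4,1); v=(-3,1)
8. t=4/3 → L at (0,7/3); v=(3,1)

Final position: (0,7/3)
Wall sequence: RTLRLBRL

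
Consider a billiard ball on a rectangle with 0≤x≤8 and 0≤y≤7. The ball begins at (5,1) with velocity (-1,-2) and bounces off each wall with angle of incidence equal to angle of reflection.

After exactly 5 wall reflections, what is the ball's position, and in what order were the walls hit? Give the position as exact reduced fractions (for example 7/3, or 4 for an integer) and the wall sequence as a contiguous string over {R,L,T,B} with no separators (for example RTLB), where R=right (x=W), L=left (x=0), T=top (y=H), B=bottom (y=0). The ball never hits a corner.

Final position: (6,7)
Wall sequence: BTLBT

1. t=1/2 → B at (9/2,0); v=(-1,2)
2. t=7/2 → T at (1,7); v=(-1,-2)
3. t=1 → L at (0,5); v=(1,-2)
4. t=5/2 → B at (5/2,0); v=(1,2)
5. t=7/2 → T at (6,7); v=(1,-2)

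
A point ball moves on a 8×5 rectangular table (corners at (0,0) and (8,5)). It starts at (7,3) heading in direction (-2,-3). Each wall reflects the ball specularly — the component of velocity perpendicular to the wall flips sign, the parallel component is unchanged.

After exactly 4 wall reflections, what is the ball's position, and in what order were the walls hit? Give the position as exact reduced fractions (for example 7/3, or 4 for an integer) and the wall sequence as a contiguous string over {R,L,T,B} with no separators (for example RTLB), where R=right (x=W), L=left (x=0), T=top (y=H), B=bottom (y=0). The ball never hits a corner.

Final position: (5/3,0)
Wall sequence: BTLB

1. t=1 → B at (5,0); v=(-2,3)
2. t=5/3 → T at (5/3,5); v=(-2,-3)
3. t=5/6 → L at (0,5/2); v=(2,-3)
4. t=5/6 → B at (5/3,0); v=(2,3)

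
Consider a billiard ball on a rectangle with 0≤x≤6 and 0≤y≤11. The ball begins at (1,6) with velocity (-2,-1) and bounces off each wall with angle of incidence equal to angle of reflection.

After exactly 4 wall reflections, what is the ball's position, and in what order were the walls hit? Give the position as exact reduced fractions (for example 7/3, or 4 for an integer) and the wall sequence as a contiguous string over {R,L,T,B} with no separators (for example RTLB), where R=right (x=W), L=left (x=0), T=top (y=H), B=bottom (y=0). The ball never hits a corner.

Final position: (0,1/2)
Wall sequence: LRBL

1. t=1/2 → L at (0,11/2); v=(2,-1)
2. t=3 → R at (6,5/2); v=(-2,-1)
3. t=5/2 → B at (1,0); v=(-2,1)
4. t=1/2 → L at (0,1/2); v=(2,1)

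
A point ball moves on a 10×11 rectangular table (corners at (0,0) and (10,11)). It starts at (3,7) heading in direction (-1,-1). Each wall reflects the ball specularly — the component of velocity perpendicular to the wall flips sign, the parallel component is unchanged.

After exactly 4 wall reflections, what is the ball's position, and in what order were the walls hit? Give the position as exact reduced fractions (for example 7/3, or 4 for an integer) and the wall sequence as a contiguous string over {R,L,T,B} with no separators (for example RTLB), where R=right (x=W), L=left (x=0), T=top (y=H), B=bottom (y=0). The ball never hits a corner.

Final position: (5,11)
Wall sequence: LBRT

1. t=3 → L at (0,4); v=(1,-1)
2. t=4 → B at (4,0); v=(1,1)
3. t=6 → R at (10,6); v=(-1,1)
4. t=5 → T at (5,11); v=(-1,-1)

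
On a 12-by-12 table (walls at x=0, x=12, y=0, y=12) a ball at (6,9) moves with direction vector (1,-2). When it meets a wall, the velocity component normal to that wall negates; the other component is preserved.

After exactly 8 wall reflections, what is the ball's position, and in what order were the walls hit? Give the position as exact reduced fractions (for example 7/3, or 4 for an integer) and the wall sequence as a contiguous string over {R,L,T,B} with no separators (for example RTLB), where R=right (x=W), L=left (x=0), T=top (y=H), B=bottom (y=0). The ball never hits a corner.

Final position: (12,3)
Wall sequence: BRTBLTBR

1. t=9/2 → B at (21/2,0); v=(1,2)
2. t=3/2 → R at (12,3); v=(-1,2)
3. t=9/2 → T at (15/2,12); v=(-1,-2)
4. t=6 → B at (3/2,0); v=(-1,2)
5. t=3/2 → L at (0,3); v=(1,2)
6. t=9/2 → T at (9/2,12); v=(1,-2)
7. t=6 → B at (21/2,0); v=(1,2)
8. t=3/2 → R at (12,3); v=(-1,2)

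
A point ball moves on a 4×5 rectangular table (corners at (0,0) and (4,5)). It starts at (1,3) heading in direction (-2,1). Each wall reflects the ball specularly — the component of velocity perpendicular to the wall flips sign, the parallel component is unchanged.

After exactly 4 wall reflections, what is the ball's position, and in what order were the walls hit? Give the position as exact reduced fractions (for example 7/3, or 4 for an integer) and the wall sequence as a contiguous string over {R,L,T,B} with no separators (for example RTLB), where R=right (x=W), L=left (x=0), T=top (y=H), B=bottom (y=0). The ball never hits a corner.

1. t=1/2 → L at (0,7/2); v=(2,1)
2. t=3/2 → T at (3,5); v=(2,-1)
3. t=1/2 → R at (4,9/2); v=(-2,-1)
4. t=2 → L at (0,5/2); v=(2,-1)

Final position: (0,5/2)
Wall sequence: LTRL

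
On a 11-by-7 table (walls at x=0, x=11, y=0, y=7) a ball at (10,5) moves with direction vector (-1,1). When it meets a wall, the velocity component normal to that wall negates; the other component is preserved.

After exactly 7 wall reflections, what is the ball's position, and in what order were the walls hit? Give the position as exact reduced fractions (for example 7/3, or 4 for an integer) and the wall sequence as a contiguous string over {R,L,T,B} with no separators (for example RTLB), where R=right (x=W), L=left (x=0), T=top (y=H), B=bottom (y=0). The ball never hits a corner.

1. t=2 → T at (8,7); v=(-1,-1)
2. t=7 → B at (1,0); v=(-1,1)
3. t=1 → L at (0,1); v=(1,1)
4. t=6 → T at (6,7); v=(1,-1)
5. t=5 → R at (11,2); v=(-1,-1)
6. t=2 → B at (9,0); v=(-1,1)
7. t=7 → T at (2,7); v=(-1,-1)

Final position: (2,7)
Wall sequence: TBLTRBT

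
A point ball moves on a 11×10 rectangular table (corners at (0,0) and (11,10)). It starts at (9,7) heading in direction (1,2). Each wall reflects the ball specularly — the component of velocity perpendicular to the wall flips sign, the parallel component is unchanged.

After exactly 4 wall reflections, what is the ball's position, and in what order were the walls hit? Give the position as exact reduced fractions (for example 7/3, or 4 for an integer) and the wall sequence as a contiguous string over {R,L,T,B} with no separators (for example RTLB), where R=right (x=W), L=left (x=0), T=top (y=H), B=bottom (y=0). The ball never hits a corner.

Final position: (3/2,10)
Wall sequence: TRBT

1. t=3/2 → T at (21/2,10); v=(1,-2)
2. t=1/2 → R at (11,9); v=(-1,-2)
3. t=9/2 → B at (13/2,0); v=(-1,2)
4. t=5 → T at (3/2,10); v=(-1,-2)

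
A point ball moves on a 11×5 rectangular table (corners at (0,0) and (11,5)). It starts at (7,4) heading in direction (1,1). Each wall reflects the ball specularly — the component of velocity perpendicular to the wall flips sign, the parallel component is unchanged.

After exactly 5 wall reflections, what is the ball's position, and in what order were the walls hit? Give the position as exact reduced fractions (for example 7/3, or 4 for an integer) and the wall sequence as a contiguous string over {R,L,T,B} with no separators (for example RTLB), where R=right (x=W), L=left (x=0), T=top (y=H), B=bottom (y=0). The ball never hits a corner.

Final position: (0,1)
Wall sequence: TRBTL

1. t=1 → T at (8,5); v=(1,-1)
2. t=3 → R at (11,2); v=(-1,-1)
3. t=2 → B at (9,0); v=(-1,1)
4. t=5 → T at (4,5); v=(-1,-1)
5. t=4 → L at (0,1); v=(1,-1)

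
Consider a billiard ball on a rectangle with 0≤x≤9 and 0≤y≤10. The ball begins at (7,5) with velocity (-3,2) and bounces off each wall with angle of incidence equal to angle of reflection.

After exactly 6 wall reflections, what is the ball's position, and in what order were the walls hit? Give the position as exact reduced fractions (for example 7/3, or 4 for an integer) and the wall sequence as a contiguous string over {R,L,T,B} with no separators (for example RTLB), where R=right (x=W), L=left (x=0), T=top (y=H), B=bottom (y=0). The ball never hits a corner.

1. t=7/3 → L at (0,29/3); v=(3,2)
2. t=1/6 → T at (1/2,10); v=(3,-2)
3. t=17/6 → R at (9,13/3); v=(-3,-2)
4. t=13/6 → B at (5/2,0); v=(-3,2)
5. t=5/6 → L at (0,5/3); v=(3,2)
6. t=3 → R at (9,23/3); v=(-3,2)

Final position: (9,23/3)
Wall sequence: LTRBLR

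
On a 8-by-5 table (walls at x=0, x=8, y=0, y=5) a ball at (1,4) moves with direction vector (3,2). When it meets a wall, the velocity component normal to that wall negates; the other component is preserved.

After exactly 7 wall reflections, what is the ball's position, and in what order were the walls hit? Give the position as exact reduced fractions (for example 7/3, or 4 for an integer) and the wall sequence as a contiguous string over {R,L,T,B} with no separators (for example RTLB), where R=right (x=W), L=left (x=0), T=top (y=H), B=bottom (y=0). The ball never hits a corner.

Final position: (7,0)
Wall sequence: TRBLTRB

1. t=1/2 → T at (5/2,5); v=(3,-2)
2. t=11/6 → R at (8,4/3); v=(-3,-2)
3. t=2/3 → B at (6,0); v=(-3,2)
4. t=2 → L at (0,4); v=(3,2)
5. t=1/2 → T at (3/2,5); v=(3,-2)
6. t=13/6 → R at (8,2/3); v=(-3,-2)
7. t=1/3 → B at (7,0); v=(-3,2)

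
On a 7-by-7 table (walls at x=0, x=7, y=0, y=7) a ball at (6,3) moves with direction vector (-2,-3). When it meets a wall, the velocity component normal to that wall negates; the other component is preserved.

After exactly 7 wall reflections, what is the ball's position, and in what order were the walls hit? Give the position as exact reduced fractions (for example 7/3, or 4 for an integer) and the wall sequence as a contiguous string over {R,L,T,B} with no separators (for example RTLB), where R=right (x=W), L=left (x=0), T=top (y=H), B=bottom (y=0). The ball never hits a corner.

Final position: (0,1)
Wall sequence: BLTBRTL

1. t=1 → B at (4,0); v=(-2,3)
2. t=2 → L at (0,6); v=(2,3)
3. t=1/3 → T at (2/3,7); v=(2,-3)
4. t=7/3 → B at (16/3,0); v=(2,3)
5. t=5/6 → R at (7,5/2); v=(-2,3)
6. t=3/2 → T at (4,7); v=(-2,-3)
7. t=2 → L at (0,1); v=(2,-3)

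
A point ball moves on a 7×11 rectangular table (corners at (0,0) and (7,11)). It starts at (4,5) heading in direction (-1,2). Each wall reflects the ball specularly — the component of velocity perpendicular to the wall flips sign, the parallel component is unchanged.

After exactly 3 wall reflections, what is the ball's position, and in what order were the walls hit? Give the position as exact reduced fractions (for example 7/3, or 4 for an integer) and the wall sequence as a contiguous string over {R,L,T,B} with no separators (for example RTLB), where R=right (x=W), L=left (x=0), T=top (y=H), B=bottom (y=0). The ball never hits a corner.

1. t=3 → T at (1,11); v=(-1,-2)
2. t=1 → L at (0,9); v=(1,-2)
3. t=9/2 → B at (9/2,0); v=(1,2)

Final position: (9/2,0)
Wall sequence: TLB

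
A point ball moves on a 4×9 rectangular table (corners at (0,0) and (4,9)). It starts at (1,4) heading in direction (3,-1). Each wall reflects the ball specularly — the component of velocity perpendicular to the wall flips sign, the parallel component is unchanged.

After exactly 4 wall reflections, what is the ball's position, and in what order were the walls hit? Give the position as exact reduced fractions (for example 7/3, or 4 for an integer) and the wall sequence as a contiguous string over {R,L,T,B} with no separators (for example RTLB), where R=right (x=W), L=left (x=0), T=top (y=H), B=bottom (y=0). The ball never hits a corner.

Final position: (3,0)
Wall sequence: RLRB

1. t=1 → R at (4,3); v=(-3,-1)
2. t=4/3 → L at (0,5/3); v=(3,-1)
3. t=4/3 → R at (4,1/3); v=(-3,-1)
4. t=1/3 → B at (3,0); v=(-3,1)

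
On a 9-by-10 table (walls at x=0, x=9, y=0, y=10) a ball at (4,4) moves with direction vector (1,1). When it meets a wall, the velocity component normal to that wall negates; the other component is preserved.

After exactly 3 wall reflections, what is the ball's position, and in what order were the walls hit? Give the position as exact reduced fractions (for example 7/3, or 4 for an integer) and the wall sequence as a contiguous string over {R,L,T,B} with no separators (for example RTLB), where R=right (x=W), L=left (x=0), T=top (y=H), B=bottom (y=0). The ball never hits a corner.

Final position: (0,2)
Wall sequence: RTL

1. t=5 → R at (9,9); v=(-1,1)
2. t=1 → T at (8,10); v=(-1,-1)
3. t=8 → L at (0,2); v=(1,-1)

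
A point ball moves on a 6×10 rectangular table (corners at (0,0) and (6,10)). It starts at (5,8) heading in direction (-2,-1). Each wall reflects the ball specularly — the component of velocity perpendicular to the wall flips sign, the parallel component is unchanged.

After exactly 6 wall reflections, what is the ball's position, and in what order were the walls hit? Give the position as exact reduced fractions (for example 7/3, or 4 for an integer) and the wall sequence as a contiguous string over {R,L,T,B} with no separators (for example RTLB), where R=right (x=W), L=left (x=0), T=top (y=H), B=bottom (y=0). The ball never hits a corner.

Final position: (0,13/2)
Wall sequence: LRBLRL

1. t=5/2 → L at (0,11/2); v=(2,-1)
2. t=3 → R at (6,5/2); v=(-2,-1)
3. t=5/2 → B at (1,0); v=(-2,1)
4. t=1/2 → L at (0,1/2); v=(2,1)
5. t=3 → R at (6,7/2); v=(-2,1)
6. t=3 → L at (0,13/2); v=(2,1)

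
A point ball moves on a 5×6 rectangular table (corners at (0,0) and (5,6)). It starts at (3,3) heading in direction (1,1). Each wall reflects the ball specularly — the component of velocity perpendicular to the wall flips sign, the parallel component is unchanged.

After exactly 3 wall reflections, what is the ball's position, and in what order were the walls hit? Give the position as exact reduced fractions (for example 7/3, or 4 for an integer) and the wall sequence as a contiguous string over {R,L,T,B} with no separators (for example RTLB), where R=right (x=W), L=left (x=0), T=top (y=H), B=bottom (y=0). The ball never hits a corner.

Final position: (0,2)
Wall sequence: RTL

1. t=2 → R at (5,5); v=(-1,1)
2. t=1 → T at (4,6); v=(-1,-1)
3. t=4 → L at (0,2); v=(1,-1)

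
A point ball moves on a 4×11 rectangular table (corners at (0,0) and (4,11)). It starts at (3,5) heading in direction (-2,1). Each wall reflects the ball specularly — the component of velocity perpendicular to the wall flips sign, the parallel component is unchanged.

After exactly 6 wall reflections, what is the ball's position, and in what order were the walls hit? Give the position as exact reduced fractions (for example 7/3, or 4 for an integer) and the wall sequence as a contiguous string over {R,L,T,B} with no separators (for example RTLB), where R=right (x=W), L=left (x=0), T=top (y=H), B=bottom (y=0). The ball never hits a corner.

1. t=3/2 → L at (0,13/2); v=(2,1)
2. t=2 → R at (4,17/2); v=(-2,1)
3. t=2 → L at (0,21/2); v=(2,1)
4. t=1/2 → T at (1,11); v=(2,-1)
5. t=3/2 → R at (4,19/2); v=(-2,-1)
6. t=2 → L at (0,15/2); v=(2,-1)

Final position: (0,15/2)
Wall sequence: LRLTRL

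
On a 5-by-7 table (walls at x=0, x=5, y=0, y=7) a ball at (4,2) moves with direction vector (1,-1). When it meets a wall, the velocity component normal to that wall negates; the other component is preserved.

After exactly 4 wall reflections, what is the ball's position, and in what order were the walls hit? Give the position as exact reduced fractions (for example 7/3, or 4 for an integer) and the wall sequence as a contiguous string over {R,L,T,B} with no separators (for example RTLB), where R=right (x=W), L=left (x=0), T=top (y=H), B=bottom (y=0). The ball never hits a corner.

Final position: (3,7)
Wall sequence: RBLT

1. t=1 → R at (5,1); v=(-1,-1)
2. t=1 → B at (4,0); v=(-1,1)
3. t=4 → L at (0,4); v=(1,1)
4. t=3 → T at (3,7); v=(1,-1)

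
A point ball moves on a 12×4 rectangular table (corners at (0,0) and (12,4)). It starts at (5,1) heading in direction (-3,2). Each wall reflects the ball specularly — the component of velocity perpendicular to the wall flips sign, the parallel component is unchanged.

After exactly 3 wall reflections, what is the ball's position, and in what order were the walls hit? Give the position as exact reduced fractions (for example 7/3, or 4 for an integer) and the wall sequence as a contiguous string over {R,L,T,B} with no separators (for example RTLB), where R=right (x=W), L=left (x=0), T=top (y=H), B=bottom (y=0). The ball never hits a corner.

Final position: (11/2,0)
Wall sequence: TLB

1. t=3/2 → T at (1/2,4); v=(-3,-2)
2. t=1/6 → L at (0,11/3); v=(3,-2)
3. t=11/6 → B at (11/2,0); v=(3,2)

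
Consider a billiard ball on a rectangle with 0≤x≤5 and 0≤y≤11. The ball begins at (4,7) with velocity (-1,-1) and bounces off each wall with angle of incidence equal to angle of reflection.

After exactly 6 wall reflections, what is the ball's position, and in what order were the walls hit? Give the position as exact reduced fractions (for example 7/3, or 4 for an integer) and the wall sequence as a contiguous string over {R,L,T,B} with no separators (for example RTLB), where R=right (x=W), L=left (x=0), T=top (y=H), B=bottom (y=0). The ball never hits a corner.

1. t=4 → L at (0,3); v=(1,-1)
2. t=3 → B at (3,0); v=(1,1)
3. t=2 → R at (5,2); v=(-1,1)
4. t=5 → L at (0,7); v=(1,1)
5. t=4 → T at (4,11); v=(1,-1)
6. t=1 → R at (5,10); v=(-1,-1)

Final position: (5,10)
Wall sequence: LBRLTR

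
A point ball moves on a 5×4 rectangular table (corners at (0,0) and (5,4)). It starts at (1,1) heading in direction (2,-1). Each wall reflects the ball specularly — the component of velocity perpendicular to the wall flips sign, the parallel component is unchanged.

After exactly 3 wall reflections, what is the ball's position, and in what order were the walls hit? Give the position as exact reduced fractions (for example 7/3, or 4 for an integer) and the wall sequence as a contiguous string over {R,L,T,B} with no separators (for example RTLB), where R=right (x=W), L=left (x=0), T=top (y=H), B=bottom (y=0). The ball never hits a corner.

Final position: (0,7/2)
Wall sequence: BRL

1. t=1 → B at (3,0); v=(2,1)
2. t=1 → R at (5,1); v=(-2,1)
3. t=5/2 → L at (0,7/2); v=(2,1)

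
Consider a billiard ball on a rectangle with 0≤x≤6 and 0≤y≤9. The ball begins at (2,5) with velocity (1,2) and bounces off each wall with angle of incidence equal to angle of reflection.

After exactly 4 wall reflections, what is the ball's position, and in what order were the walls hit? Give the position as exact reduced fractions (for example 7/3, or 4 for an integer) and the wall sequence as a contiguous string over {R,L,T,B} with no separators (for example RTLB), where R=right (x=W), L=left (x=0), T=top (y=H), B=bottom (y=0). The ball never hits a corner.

Final position: (0,7)
Wall sequence: TRBL

1. t=2 → T at (4,9); v=(1,-2)
2. t=2 → R at (6,5); v=(-1,-2)
3. t=5/2 → B at (7/2,0); v=(-1,2)
4. t=7/2 → L at (0,7); v=(1,2)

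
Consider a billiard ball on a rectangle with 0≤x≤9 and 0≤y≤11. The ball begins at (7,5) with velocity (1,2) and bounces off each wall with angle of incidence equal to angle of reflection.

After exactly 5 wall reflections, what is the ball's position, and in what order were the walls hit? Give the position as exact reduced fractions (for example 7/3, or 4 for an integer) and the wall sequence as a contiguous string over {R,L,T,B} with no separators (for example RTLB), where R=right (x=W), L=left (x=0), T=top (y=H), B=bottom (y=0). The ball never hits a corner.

1. t=2 → R at (9,9); v=(-1,2)
2. t=1 → T at (8,11); v=(-1,-2)
3. t=11/2 → B at (5/2,0); v=(-1,2)
4. t=5/2 → L at (0,5); v=(1,2)
5. t=3 → T at (3,11); v=(1,-2)

Final position: (3,11)
Wall sequence: RTBLT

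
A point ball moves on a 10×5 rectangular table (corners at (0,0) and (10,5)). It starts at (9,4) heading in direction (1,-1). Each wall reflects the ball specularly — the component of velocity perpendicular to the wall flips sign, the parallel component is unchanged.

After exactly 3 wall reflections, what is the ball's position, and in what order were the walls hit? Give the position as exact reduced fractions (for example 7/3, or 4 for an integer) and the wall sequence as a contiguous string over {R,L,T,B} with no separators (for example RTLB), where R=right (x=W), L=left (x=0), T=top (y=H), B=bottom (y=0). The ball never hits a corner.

1. t=1 → R at (10,3); v=(-1,-1)
2. t=3 → B at (7,0); v=(-1,1)
3. t=5 → T at (2,5); v=(-1,-1)

Final position: (2,5)
Wall sequence: RBT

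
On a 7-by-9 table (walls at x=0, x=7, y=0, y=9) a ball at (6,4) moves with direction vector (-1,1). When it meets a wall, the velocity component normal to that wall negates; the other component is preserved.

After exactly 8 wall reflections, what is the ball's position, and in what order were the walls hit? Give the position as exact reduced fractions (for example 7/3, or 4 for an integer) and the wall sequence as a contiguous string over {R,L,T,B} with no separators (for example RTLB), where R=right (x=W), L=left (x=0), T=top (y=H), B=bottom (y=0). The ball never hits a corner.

Final position: (2,0)
Wall sequence: TLRBLTRB

1. t=5 → T at (1,9); v=(-1,-1)
2. t=1 → L at (0,8); v=(1,-1)
3. t=7 → R at (7,1); v=(-1,-1)
4. t=1 → B at (6,0); v=(-1,1)
5. t=6 → L at (0,6); v=(1,1)
6. t=3 → T at (3,9); v=(1,-1)
7. t=4 → R at (7,5); v=(-1,-1)
8. t=5 → B at (2,0); v=(-1,1)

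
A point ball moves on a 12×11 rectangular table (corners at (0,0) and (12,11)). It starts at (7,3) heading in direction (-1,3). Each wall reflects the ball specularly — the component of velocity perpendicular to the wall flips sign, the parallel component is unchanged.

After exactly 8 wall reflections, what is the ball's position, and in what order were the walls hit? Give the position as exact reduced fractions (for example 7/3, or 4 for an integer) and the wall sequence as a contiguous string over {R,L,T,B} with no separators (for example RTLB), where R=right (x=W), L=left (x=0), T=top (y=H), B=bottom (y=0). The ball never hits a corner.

Final position: (10,0)
Wall sequence: TBLTBTRB

1. t=8/3 → T at (13/3,11); v=(-1,-3)
2. t=11/3 → B at (2/3,0); v=(-1,3)
3. t=2/3 → L at (0,2); v=(1,3)
4. t=3 → T at (3,11); v=(1,-3)
5. t=11/3 → B at (20/3,0); v=(1,3)
6. t=11/3 → T at (31/3,11); v=(1,-3)
7. t=5/3 → R at (12,6); v=(-1,-3)
8. t=2 → B at (10,0); v=(-1,3)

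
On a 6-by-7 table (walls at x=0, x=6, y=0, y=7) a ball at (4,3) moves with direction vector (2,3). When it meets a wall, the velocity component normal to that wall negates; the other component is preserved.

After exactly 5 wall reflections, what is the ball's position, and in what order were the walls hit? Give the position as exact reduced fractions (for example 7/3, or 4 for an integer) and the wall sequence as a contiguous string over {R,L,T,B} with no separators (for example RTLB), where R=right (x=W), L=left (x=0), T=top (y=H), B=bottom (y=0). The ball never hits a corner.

1. t=1 → R at (6,6); v=(-2,3)
2. t=1/3 → T at (16/3,7); v=(-2,-3)
3. t=7/3 → B at (2/3,0); v=(-2,3)
4. t=1/3 → L at (0,1); v=(2,3)
5. t=2 → T at (4,7); v=(2,-3)

Final position: (4,7)
Wall sequence: RTBLT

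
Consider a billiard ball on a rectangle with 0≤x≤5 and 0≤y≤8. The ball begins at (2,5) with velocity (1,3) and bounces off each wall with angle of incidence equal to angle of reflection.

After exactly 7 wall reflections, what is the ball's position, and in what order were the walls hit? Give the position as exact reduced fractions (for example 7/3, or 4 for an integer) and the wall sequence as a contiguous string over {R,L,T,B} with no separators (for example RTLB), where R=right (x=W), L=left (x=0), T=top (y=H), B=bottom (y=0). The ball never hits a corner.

Final position: (11/3,8)
Wall sequence: TRBTLBT

1. t=1 → T at (3,8); v=(1,-3)
2. t=2 → R at (5,2); v=(-1,-3)
3. t=2/3 → B at (13/3,0); v=(-1,3)
4. t=8/3 → T at (5/3,8); v=(-1,-3)
5. t=5/3 → L at (0,3); v=(1,-3)
6. t=1 → B at (1,0); v=(1,3)
7. t=8/3 → T at (11/3,8); v=(1,-3)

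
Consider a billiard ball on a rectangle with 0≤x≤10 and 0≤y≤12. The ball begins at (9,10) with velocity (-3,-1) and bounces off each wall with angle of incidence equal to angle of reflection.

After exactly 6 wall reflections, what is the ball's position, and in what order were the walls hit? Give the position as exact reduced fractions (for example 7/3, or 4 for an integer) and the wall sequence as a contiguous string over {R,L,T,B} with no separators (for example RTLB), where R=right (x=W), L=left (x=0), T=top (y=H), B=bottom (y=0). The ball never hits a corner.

1. t=3 → L at (0,7); v=(3,-1)
2. t=10/3 → R at (10,11/3); v=(-3,-1)
3. t=10/3 → L at (0,1/3); v=(3,-1)
4. t=1/3 → B at (1,0); v=(3,1)
5. t=3 → R at (10,3); v=(-3,1)
6. t=10/3 → L at (0,19/3); v=(3,1)

Final position: (0,19/3)
Wall sequence: LRLBRL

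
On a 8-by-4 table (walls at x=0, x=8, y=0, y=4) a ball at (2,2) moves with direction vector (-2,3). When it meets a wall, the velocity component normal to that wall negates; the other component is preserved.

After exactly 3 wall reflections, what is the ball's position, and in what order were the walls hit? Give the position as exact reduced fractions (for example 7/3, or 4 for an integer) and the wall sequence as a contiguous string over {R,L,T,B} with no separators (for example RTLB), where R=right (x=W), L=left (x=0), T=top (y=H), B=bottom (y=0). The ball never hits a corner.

Final position: (2,0)
Wall sequence: TLB

1. t=2/3 → T at (2/3,4); v=(-2,-3)
2. t=1/3 → L at (0,3); v=(2,-3)
3. t=1 → B at (2,0); v=(2,3)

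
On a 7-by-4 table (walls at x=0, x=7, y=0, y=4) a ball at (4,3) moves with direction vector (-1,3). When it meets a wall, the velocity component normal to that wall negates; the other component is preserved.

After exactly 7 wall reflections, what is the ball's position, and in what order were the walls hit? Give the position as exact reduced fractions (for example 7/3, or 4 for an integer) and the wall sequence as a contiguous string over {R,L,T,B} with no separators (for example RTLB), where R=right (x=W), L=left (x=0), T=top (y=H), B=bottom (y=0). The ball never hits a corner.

Final position: (3,0)
Wall sequence: TBTLBTB

1. t=1/3 → T at (11/3,4); v=(-1,-3)
2. t=4/3 → B at (7/3,0); v=(-1,3)
3. t=4/3 → T at (1,4); v=(-1,-3)
4. t=1 → L at (0,1); v=(1,-3)
5. t=1/3 → B at (1/3,0); v=(1,3)
6. t=4/3 → T at (5/3,4); v=(1,-3)
7. t=4/3 → B at (3,0); v=(1,3)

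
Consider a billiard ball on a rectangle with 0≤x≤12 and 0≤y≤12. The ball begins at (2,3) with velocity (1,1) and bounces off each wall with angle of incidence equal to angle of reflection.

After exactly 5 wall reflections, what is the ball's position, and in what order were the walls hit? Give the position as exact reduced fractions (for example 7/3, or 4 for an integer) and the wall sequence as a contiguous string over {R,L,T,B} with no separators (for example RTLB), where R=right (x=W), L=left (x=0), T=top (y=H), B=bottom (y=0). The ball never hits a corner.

Final position: (11,12)
Wall sequence: TRBLT

1. t=9 → T at (11,12); v=(1,-1)
2. t=1 → R at (12,11); v=(-1,-1)
3. t=11 → B at (1,0); v=(-1,1)
4. t=1 → L at (0,1); v=(1,1)
5. t=11 → T at (11,12); v=(1,-1)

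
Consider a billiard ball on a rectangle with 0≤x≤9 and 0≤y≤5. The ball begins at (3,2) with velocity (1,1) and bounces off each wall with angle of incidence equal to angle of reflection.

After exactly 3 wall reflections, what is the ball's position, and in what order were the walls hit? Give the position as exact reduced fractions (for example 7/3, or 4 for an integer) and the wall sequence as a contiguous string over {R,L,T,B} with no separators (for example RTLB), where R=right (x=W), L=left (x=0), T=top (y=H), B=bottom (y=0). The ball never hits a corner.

Final position: (7,0)
Wall sequence: TRB

1. t=3 → T at (6,5); v=(1,-1)
2. t=3 → R at (9,2); v=(-1,-1)
3. t=2 → B at (7,0); v=(-1,1)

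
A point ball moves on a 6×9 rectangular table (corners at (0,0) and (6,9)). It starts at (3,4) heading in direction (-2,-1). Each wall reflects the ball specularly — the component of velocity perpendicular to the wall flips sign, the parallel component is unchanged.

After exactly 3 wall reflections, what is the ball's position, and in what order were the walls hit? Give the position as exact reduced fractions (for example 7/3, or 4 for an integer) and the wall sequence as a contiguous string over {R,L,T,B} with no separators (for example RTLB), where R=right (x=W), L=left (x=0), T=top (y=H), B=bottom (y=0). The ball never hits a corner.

1. t=3/2 → L at (0,5/2); v=(2,-1)
2. t=5/2 → B at (5,0); v=(2,1)
3. t=1/2 → R at (6,1/2); v=(-2,1)

Final position: (6,1/2)
Wall sequence: LBR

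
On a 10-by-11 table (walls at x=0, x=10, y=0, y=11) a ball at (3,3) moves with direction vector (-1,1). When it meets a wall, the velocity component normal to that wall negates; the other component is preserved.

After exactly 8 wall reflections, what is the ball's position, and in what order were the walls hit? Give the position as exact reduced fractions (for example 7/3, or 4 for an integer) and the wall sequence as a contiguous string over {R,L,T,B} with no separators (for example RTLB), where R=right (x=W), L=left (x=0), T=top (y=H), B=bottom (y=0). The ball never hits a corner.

Final position: (2,0)
Wall sequence: LTRBLTRB

1. t=3 → L at (0,6); v=(1,1)
2. t=5 → T at (5,11); v=(1,-1)
3. t=5 → R at (10,6); v=(-1,-1)
4. t=6 → B at (4,0); v=(-1,1)
5. t=4 → L at (0,4); v=(1,1)
6. t=7 → T at (7,11); v=(1,-1)
7. t=3 → R at (10,8); v=(-1,-1)
8. t=8 → B at (2,0); v=(-1,1)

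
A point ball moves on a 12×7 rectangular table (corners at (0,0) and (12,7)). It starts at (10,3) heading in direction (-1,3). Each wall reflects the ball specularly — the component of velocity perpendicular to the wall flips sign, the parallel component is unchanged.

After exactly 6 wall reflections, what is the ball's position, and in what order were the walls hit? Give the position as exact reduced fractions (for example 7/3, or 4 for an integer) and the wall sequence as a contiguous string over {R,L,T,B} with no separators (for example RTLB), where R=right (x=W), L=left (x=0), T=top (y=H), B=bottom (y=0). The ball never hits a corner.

Final position: (2/3,7)
Wall sequence: TBTBLT

1. t=4/3 → T at (26/3,7); v=(-1,-3)
2. t=7/3 → B at (19/3,0); v=(-1,3)
3. t=7/3 → T at (4,7); v=(-1,-3)
4. t=7/3 → B at (5/3,0); v=(-1,3)
5. t=5/3 → L at (0,5); v=(1,3)
6. t=2/3 → T at (2/3,7); v=(1,-3)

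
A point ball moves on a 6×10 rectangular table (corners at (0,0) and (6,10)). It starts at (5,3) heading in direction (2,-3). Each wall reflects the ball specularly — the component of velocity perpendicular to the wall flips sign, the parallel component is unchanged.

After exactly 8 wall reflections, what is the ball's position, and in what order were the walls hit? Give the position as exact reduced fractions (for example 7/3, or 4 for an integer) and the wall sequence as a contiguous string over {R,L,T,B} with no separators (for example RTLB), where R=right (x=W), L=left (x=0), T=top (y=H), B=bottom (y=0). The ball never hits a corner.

1. t=1/2 → R at (6,3/2); v=(-2,-3)
2. t=1/2 → B at (5,0); v=(-2,3)
3. t=5/2 → L at (0,15/2); v=(2,3)
4. t=5/6 → T at (5/3,10); v=(2,-3)
5. t=13/6 → R at (6,7/2); v=(-2,-3)
6. t=7/6 → B at (11/3,0); v=(-2,3)
7. t=11/6 → L at (0,11/2); v=(2,3)
8. t=3/2 → T at (3,10); v=(2,-3)

Final position: (3,10)
Wall sequence: RBLTRBLT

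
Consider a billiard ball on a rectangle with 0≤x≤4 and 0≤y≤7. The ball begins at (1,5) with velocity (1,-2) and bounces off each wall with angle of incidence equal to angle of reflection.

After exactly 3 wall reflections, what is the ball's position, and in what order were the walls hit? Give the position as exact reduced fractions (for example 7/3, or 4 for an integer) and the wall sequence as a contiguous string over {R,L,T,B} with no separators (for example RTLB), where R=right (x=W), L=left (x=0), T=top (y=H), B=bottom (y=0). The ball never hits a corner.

Final position: (1,7)
Wall sequence: BRT

1. t=5/2 → B at (7/2,0); v=(1,2)
2. t=1/2 → R at (4,1); v=(-1,2)
3. t=3 → T at (1,7); v=(-1,-2)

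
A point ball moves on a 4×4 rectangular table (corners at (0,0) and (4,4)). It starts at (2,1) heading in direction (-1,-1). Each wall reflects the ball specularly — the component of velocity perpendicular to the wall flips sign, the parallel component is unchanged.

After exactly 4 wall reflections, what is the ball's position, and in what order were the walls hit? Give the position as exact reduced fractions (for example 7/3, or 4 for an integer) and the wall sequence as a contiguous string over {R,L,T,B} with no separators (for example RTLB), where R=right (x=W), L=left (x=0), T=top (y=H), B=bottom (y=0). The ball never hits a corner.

1. t=1 → B at (1,0); v=(-1,1)
2. t=1 → L at (0,1); v=(1,1)
3. t=3 → T at (3,4); v=(1,-1)
4. t=1 → R at (4,3); v=(-1,-1)

Final position: (4,3)
Wall sequence: BLTR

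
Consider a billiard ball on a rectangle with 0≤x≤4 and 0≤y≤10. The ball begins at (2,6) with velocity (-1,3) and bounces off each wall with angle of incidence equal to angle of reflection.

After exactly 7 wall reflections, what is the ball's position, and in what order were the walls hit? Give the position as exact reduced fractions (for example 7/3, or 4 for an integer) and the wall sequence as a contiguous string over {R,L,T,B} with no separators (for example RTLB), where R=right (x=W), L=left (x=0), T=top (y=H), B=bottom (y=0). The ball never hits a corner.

Final position: (4/3,0)
Wall sequence: TLBRTLB

1. t=4/3 → T at (2/3,10); v=(-1,-3)
2. t=2/3 → L at (0,8); v=(1,-3)
3. t=8/3 → B at (8/3,0); v=(1,3)
4. t=4/3 → R at (4,4); v=(-1,3)
5. t=2 → T at (2,10); v=(-1,-3)
6. t=2 → L at (0,4); v=(1,-3)
7. t=4/3 → B at (4/3,0); v=(1,3)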